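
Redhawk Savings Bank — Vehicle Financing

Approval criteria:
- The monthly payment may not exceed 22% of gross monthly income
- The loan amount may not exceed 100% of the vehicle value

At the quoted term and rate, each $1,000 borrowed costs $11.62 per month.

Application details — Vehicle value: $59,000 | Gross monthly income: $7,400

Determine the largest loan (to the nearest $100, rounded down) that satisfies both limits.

$59,000

Payment cap: 22% × $7,400 = $1,628/month.
At $11.62 per $1,000, that supports 1,628/11.62 × 1,000 ≈ $140,103 → $140,100.
LTV cap: 100% × $59,000 = $59,000 → $59,000.
Binding constraint: loan-to-value.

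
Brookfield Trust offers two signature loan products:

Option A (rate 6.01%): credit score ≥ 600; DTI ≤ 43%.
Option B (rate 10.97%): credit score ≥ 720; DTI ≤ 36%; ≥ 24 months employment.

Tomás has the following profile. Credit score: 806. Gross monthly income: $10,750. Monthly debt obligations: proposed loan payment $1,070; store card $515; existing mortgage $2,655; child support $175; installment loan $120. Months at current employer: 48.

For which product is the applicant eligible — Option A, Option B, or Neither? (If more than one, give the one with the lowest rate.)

Option A

Total debts = (1,070 + 515 + 2,655 + 175 + 120) = 4,535; DTI = 4,535/10,750 = 42.2%.
Option A: score 806 ≥ 600; DTI 42.2% ≤ 43% → qualifies.
Option B: score 806 ≥ 720; DTI 42.2% > 36%; employment 48 ≥ 24 mo → does not qualify.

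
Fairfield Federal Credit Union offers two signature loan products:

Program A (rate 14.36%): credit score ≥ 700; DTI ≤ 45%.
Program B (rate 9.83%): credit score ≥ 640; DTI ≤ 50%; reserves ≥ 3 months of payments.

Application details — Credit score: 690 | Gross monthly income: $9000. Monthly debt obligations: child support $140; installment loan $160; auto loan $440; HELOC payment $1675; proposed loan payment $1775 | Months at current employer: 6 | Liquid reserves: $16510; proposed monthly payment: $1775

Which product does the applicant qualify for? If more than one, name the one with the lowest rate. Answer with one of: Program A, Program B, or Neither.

Program B

Total debts = (140 + 160 + 440 + 1,675 + 1,775) = 4,190; DTI = 4,190/9,000 = 46.6%.
Reserves = 16,510/1,775 = 9.3 months.
Program A: score 690 < 700; DTI 46.6% > 45% → does not qualify.
Program B: score 690 ≥ 640; DTI 46.6% ≤ 50%; reserves 9.3 ≥ 3 mo → qualifies.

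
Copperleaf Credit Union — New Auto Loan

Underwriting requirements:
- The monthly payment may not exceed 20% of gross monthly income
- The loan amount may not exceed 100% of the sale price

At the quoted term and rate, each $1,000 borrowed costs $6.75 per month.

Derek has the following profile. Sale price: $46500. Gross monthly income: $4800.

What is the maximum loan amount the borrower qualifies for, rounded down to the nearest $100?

Payment cap: 20% × $4,800 = $960/month.
At $6.75 per $1,000, that supports 960/6.75 × 1,000 ≈ $142,222 → $142,200.
LTV cap: 100% × $46,500 = $46,500 → $46,500.
Binding constraint: loan-to-value.

$46,500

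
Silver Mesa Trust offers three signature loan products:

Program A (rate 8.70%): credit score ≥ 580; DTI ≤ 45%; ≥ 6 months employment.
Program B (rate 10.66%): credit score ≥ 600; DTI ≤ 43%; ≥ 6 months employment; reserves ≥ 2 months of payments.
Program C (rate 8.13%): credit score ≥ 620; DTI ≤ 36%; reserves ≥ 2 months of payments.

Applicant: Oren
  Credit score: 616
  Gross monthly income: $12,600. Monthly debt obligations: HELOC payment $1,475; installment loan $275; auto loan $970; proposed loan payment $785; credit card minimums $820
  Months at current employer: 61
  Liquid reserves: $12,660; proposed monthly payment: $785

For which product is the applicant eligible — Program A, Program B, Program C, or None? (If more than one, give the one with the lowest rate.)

Total debts = (1,475 + 275 + 970 + 785 + 820) = 4,325; DTI = 4,325/12,600 = 34.3%.
Reserves = 12,660/785 = 16.1 months.
Program A: score 616 ≥ 580; DTI 34.3% ≤ 45%; employment 61 ≥ 6 mo → qualifies.
Program B: score 616 ≥ 600; DTI 34.3% ≤ 43%; employment 61 ≥ 6 mo; reserves 16.1 ≥ 2 mo → qualifies.
Program C: score 616 < 620; DTI 34.3% ≤ 36%; reserves 16.1 ≥ 2 mo → does not qualify.
Qualifying: Program A, Program B. Lowest rate is 8.70% → Program A.

Program A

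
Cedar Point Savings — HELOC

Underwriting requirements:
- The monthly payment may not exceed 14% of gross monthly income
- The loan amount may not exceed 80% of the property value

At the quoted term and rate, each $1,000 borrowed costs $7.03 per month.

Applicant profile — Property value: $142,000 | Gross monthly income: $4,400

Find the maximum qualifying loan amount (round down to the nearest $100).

$87,600

Payment cap: 14% × $4,400 = $616/month.
At $7.03 per $1,000, that supports 616/7.03 × 1,000 ≈ $87,624 → $87,600.
LTV cap: 80% × $142,000 = $113,600 → $113,600.
Binding constraint: payment-to-income.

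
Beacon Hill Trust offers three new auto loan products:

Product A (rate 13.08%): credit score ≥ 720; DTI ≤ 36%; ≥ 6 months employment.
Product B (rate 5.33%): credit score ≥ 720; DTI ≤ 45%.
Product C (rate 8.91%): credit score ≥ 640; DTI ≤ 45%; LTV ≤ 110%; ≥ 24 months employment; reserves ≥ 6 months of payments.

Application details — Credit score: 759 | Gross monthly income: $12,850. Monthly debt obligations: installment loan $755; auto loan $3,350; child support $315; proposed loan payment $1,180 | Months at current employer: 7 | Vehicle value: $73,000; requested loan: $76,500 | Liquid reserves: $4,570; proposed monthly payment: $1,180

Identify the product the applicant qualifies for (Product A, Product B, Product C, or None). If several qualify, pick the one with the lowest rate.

Total debts = (755 + 3,350 + 315 + 1,180) = 5,600; DTI = 5,600/12,850 = 43.6%.
LTV = 76,500/73,000 = 104.8%.
Reserves = 4,570/1,180 = 3.9 months.
Product A: score 759 ≥ 720; DTI 43.6% > 36%; employment 7 ≥ 6 mo → does not qualify.
Product B: score 759 ≥ 720; DTI 43.6% ≤ 45% → qualifies.
Product C: score 759 ≥ 640; DTI 43.6% ≤ 45%; LTV 104.8% ≤ 110%; employment 7 < 24 mo; reserves 3.9 < 6 mo → does not qualify.

Product B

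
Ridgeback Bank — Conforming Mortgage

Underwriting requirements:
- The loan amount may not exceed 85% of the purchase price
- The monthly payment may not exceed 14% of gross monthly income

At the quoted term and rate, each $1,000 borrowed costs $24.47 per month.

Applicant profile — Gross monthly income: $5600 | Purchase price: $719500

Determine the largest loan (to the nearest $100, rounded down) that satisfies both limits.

Payment cap: 14% × $5,600 = $784/month.
At $24.47 per $1,000, that supports 784/24.47 × 1,000 ≈ $32,039 → $32,000.
LTV cap: 85% × $719,500 = $611,575 → $611,500.
Binding constraint: payment-to-income.

$32,000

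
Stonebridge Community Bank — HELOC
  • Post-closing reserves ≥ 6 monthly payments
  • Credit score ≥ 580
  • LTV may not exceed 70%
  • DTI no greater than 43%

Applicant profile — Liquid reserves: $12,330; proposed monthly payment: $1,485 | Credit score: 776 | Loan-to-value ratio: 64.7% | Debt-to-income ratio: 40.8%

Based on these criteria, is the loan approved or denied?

Approved

Liquid reserves cover 12,330/1,485 = 8.3 months — ≥ 6 required
Credit score 776 ≥ 580 (meets)
LTV 64.7% ≤ 70%
Debt-to-income 40.8% vs 43% cap — pass
All criteria satisfied.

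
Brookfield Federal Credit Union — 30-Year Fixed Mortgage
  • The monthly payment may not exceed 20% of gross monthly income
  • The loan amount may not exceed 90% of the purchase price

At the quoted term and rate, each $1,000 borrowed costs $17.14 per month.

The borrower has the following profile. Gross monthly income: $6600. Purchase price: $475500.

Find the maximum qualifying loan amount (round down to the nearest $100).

Payment cap: 20% × $6,600 = $1,320/month.
At $17.14 per $1,000, that supports 1,320/17.14 × 1,000 ≈ $77,012 → $77,000.
LTV cap: 90% × $475,500 = $427,950 → $427,900.
Binding constraint: payment-to-income.

$77,000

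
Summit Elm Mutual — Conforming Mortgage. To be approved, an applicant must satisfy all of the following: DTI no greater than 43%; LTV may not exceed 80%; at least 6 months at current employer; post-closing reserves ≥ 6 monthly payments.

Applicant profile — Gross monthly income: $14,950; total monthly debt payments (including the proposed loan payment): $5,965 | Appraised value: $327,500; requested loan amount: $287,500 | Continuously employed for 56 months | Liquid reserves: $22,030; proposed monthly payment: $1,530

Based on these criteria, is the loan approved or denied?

Denied

DTI: 5,965 ÷ 14,950 = 39.9%, within the 43% cap
LTV = 287,500/327,500 = 87.8% > 80%
Employment 56 ≥ 6 months
Reserves = 22,030/1,530 = 14.4 months ≥ 6
Fails on LTV.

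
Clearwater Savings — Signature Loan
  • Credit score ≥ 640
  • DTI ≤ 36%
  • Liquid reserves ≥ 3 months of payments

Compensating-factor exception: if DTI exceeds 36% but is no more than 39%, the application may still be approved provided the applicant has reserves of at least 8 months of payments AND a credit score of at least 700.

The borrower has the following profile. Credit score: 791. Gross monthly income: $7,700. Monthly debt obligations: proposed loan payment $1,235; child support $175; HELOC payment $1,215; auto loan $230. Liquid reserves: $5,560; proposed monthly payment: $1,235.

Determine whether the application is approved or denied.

Denied

Credit score 791 ≥ 640 (meets base)
Total debts = (1,235 + 175 + 1,215 + 230) = 2,855. DTI: 2,855 ÷ 7,700 = 37.1%, over the 36% base limit.
Reserves = 5,560/1,235 = 4.5 months ≥ 3
DTI 37.1% is within the 36%–39% exception band; checking compensating factors.
Override check — reserves: 4.5 mo (short of 8); score: 791 (ok).
Override conditions not both satisfied; exception does not apply.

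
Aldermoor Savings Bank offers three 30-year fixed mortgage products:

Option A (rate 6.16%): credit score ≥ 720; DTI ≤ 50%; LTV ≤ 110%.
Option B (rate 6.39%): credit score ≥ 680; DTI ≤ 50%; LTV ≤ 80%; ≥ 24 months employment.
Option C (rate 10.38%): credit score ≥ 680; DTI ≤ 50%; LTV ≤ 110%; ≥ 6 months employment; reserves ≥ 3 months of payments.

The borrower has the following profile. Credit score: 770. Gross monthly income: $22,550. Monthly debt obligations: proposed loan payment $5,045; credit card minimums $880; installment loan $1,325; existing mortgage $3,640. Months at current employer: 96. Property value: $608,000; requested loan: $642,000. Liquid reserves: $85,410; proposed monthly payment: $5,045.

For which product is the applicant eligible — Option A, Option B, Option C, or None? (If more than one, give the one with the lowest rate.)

Option A

Total debts = (5,045 + 880 + 1,325 + 3,640) = 10,890; DTI = 10,890/22,550 = 48.3%.
LTV = 642,000/608,000 = 105.6%.
Reserves = 85,410/5,045 = 16.9 months.
Option A: score 770 ≥ 720; DTI 48.3% ≤ 50%; LTV 105.6% ≤ 110% → qualifies.
Option B: score 770 ≥ 680; DTI 48.3% ≤ 50%; LTV 105.6% > 80%; employment 96 ≥ 24 mo → does not qualify.
Option C: score 770 ≥ 680; DTI 48.3% ≤ 50%; LTV 105.6% ≤ 110%; employment 96 ≥ 6 mo; reserves 16.9 ≥ 3 mo → qualifies.
Qualifying: Option A, Option C. Lowest rate is 6.16% → Option A.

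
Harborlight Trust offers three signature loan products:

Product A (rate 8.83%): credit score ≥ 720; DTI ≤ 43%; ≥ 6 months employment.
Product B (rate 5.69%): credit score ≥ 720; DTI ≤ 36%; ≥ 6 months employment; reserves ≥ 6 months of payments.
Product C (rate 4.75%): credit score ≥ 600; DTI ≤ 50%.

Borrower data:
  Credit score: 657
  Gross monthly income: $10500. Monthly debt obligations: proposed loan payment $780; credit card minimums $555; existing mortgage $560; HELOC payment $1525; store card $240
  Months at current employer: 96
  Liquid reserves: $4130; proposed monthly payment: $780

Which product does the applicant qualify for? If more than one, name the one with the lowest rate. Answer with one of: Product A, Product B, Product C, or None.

Product C

Total debts = (780 + 555 + 560 + 1,525 + 240) = 3,660; DTI = 3,660/10,500 = 34.9%.
Reserves = 4,130/780 = 5.3 months.
Product A: score 657 < 720; DTI 34.9% ≤ 43%; employment 96 ≥ 6 mo → does not qualify.
Product B: score 657 < 720; DTI 34.9% ≤ 36%; employment 96 ≥ 6 mo; reserves 5.3 < 6 mo → does not qualify.
Product C: score 657 ≥ 600; DTI 34.9% ≤ 50% → qualifies.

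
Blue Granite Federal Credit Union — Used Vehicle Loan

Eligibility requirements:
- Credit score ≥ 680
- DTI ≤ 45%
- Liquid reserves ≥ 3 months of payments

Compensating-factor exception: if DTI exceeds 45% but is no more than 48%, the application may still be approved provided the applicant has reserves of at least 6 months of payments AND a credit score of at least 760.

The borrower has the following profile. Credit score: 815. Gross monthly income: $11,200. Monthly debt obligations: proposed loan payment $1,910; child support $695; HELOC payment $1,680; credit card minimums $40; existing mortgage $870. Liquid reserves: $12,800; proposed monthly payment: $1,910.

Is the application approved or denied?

Credit score 815 ≥ 680 (meets base)
Total debts = (1,910 + 695 + 1,680 + 40 + 870) = 5,195. DTI = 5,195/11,200 = 46.4% > 45% — standard DTI limit exceeded.
Reserves: 12,800 ÷ 1,910 = 6.7 months (meets 3-month minimum)
DTI 46.4% is within the 45%–48% exception band; checking compensating factors.
Override check — reserves: 6.7 mo (ok); score: 815 (ok).
Both override conditions satisfied; DTI exception granted.

Approved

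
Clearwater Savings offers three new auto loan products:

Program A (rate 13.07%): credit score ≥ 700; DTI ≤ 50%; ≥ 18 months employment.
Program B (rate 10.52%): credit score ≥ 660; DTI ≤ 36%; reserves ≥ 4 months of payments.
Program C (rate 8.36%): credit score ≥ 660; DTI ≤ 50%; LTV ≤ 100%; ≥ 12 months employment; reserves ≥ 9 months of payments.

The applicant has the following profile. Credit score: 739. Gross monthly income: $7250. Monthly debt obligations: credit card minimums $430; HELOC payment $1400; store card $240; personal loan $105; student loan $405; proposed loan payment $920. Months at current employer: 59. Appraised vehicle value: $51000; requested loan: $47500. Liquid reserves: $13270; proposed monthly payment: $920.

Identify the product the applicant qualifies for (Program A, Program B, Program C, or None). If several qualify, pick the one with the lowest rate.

Total debts = (430 + 1,400 + 240 + 105 + 405 + 920) = 3,500; DTI = 3,500/7,250 = 48.3%.
LTV = 47,500/51,000 = 93.1%.
Reserves = 13,270/920 = 14.4 months.
Program A: score 739 ≥ 700; DTI 48.3% ≤ 50%; employment 59 ≥ 18 mo → qualifies.
Program B: score 739 ≥ 660; DTI 48.3% > 36%; reserves 14.4 ≥ 4 mo → does not qualify.
Program C: score 739 ≥ 660; DTI 48.3% ≤ 50%; LTV 93.1% ≤ 100%; employment 59 ≥ 12 mo; reserves 14.4 ≥ 9 mo → qualifies.
Qualifying: Program A, Program C. Lowest rate is 8.36% → Program C.

Program C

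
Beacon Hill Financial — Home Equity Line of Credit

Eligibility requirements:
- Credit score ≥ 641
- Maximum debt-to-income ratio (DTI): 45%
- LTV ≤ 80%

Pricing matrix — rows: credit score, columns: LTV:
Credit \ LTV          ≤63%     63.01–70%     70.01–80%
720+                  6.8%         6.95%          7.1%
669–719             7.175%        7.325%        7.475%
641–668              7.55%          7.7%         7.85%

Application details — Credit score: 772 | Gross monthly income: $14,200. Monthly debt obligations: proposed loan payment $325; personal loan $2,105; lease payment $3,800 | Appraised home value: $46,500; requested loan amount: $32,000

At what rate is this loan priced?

Credit score 772 ≥ 641; Total monthly debts = (325 + 2,105 + 3,800) = 6,230. Debt-to-income = 6,230/14,200 = 43.9% — meets 45% limit
Loan-to-value = 32,000/46,500 = 68.8% — pass (80% max)
Score 772 is in the 720+ band; LTV 68.8% is in the 63.01–70% band → 6.95%.

6.95%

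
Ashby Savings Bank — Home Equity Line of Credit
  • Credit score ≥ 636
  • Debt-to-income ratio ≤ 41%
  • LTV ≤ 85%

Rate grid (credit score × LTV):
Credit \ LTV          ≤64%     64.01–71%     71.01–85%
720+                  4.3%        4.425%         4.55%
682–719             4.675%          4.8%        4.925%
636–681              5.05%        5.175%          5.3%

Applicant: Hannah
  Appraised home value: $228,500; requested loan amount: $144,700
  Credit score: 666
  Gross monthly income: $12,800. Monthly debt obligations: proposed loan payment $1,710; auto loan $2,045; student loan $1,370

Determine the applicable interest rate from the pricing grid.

Credit score 666 ≥ 636; Total monthly debts = (1,710 + 2,045 + 1,370) = 5,125. DTI = 5,125/12,800 = 40% ≤ 41%
LTV: 144,700 ÷ 228,500 = 63.3%, within 85% cap
Credit 666 → row 636–681; LTV 63.3% → column ≤64%. Grid cell → 5.05%.

5.05%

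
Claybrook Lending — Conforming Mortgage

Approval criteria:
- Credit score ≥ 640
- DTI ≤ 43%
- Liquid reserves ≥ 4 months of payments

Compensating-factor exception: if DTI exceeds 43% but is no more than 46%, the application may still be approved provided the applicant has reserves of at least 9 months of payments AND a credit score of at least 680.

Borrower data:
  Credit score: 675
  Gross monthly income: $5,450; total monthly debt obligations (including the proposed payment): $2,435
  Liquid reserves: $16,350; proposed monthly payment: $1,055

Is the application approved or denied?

Denied

Credit score 675 ≥ 640 (meets base)
DTI = 2,435/5,450 = 44.7% > 43% — standard DTI limit exceeded.
Liquid reserves cover 16,350/1,055 = 15.5 months — ≥ 4 required
44.7% falls in the override range (43%–46%), so the compensating-factor test applies.
Override check — reserves: 15.5 mo (ok); score: 675 (below 680).
Override conditions not both satisfied; exception does not apply.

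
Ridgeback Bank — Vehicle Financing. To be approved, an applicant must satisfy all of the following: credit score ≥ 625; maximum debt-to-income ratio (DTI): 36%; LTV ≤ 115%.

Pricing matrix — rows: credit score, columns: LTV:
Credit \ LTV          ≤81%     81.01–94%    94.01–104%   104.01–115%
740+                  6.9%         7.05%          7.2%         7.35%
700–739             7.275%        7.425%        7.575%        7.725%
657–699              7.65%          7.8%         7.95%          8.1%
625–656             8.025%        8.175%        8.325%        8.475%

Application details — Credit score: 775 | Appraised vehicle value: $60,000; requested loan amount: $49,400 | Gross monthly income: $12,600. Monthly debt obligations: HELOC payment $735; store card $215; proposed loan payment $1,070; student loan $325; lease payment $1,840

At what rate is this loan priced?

7.05%

Credit score 775 ≥ 625; Total monthly debts = (735 + 215 + 1,070 + 325 + 1,840) = 4,185. DTI = 4,185/12,600 = 33.2% ≤ 36%
LTV: 49,400 ÷ 60,000 = 82.3%, within 115% cap
Score 775 is in the 740+ band; LTV 82.3% is in the 81.01–94% band → 7.05%.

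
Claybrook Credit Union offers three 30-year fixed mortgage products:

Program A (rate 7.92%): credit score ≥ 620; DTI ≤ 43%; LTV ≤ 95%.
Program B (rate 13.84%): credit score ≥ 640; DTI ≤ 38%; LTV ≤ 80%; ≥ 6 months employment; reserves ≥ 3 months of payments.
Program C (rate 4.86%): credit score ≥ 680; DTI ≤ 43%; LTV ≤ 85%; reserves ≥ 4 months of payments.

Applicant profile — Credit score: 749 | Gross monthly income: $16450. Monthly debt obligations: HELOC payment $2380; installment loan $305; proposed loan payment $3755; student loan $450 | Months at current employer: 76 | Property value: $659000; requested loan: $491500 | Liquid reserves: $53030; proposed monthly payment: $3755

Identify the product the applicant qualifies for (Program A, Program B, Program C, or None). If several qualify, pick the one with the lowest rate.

Program C

Total debts = (2,380 + 305 + 3,755 + 450) = 6,890; DTI = 6,890/16,450 = 41.9%.
LTV = 491,500/659,000 = 74.6%.
Reserves = 53,030/3,755 = 14.1 months.
Program A: score 749 ≥ 620; DTI 41.9% ≤ 43%; LTV 74.6% ≤ 95% → qualifies.
Program B: score 749 ≥ 640; DTI 41.9% > 38%; LTV 74.6% ≤ 80%; employment 76 ≥ 6 mo; reserves 14.1 ≥ 3 mo → does not qualify.
Program C: score 749 ≥ 680; DTI 41.9% ≤ 43%; LTV 74.6% ≤ 85%; reserves 14.1 ≥ 4 mo → qualifies.
Qualifying: Program A, Program C. Lowest rate is 4.86% → Program C.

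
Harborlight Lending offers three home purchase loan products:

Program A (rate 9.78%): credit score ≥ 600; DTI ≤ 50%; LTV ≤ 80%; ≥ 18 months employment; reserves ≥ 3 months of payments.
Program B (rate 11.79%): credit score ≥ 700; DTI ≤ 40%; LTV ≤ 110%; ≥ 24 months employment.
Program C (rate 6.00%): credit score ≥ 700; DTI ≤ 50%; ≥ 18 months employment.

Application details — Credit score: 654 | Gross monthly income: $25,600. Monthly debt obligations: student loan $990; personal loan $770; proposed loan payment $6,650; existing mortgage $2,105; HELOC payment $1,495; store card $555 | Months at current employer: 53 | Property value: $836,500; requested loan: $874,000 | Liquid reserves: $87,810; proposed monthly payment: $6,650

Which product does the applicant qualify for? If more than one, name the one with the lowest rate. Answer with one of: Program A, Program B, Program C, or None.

Total debts = (990 + 770 + 6,650 + 2,105 + 1,495 + 555) = 12,565; DTI = 12,565/25,600 = 49.1%.
LTV = 874,000/836,500 = 104.5%.
Reserves = 87,810/6,650 = 13.2 months.
Program A: score 654 ≥ 600; DTI 49.1% ≤ 50%; LTV 104.5% > 80%; employment 53 ≥ 18 mo; reserves 13.2 ≥ 3 mo → does not qualify.
Program B: score 654 < 700; DTI 49.1% > 40%; LTV 104.5% ≤ 110%; employment 53 ≥ 24 mo → does not qualify.
Program C: score 654 < 700; DTI 49.1% ≤ 50%; employment 53 ≥ 18 mo → does not qualify.

None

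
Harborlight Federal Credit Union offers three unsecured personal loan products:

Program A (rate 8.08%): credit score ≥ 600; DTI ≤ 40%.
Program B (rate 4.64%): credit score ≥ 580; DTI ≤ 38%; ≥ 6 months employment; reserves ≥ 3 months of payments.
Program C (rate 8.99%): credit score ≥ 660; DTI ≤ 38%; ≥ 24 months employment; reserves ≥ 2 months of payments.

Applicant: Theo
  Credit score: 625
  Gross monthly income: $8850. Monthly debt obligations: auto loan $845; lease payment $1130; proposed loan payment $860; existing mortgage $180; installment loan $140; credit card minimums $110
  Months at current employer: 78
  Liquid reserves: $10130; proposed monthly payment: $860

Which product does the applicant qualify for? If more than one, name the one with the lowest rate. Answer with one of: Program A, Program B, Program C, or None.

Program B

Total debts = (845 + 1,130 + 860 + 180 + 140 + 110) = 3,265; DTI = 3,265/8,850 = 36.9%.
Reserves = 10,130/860 = 11.8 months.
Program A: score 625 ≥ 600; DTI 36.9% ≤ 40% → qualifies.
Program B: score 625 ≥ 580; DTI 36.9% ≤ 38%; employment 78 ≥ 6 mo; reserves 11.8 ≥ 3 mo → qualifies.
Program C: score 625 < 660; DTI 36.9% ≤ 38%; employment 78 ≥ 24 mo; reserves 11.8 ≥ 2 mo → does not qualify.
Qualifying: Program A, Program B. Lowest rate is 4.64% → Program B.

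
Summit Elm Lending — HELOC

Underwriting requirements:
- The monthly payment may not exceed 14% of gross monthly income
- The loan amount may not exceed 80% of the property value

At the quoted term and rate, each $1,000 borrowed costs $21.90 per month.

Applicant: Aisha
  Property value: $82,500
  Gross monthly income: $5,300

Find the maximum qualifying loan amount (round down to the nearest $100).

$33,800

Payment cap: 14% × $5,300 = $742/month.
At $21.90 per $1,000, that supports 742/21.90 × 1,000 ≈ $33,881 → $33,800.
LTV cap: 80% × $82,500 = $66,000 → $66,000.
Binding constraint: payment-to-income.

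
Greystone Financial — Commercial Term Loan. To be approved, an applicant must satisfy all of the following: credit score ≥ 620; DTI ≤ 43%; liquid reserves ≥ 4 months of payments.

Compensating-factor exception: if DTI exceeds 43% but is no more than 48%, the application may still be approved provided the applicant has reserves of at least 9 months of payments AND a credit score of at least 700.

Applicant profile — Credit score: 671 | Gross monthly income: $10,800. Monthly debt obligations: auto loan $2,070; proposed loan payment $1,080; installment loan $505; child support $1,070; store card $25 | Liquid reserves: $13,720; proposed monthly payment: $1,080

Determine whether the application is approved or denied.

Credit score 671 ≥ 620 (meets base)
Total debts = (2,070 + 1,080 + 505 + 1,070 + 25) = 4,750. DTI: 4,750 ÷ 10,800 = 44%, over the 43% base limit.
Liquid reserves cover 13,720/1,080 = 12.7 months — ≥ 4 required
DTI 44% is within the 43%–48% exception band; checking compensating factors.
Override check — reserves: 12.7 mo (ok); score: 671 (below 700).
Override conditions not both satisfied; exception does not apply.

Denied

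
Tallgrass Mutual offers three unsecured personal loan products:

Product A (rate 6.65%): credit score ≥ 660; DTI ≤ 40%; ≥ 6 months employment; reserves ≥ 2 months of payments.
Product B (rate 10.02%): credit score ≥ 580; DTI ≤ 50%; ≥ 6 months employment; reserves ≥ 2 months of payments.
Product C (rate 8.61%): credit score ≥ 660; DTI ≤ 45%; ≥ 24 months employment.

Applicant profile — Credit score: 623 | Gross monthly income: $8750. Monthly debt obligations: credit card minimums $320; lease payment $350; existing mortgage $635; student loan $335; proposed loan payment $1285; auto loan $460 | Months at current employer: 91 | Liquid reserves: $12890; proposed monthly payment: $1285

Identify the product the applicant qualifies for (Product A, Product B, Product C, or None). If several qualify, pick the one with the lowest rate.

Product B

Total debts = (320 + 350 + 635 + 335 + 1,285 + 460) = 3,385; DTI = 3,385/8,750 = 38.7%.
Reserves = 12,890/1,285 = 10.0 months.
Product A: score 623 < 660; DTI 38.7% ≤ 40%; employment 91 ≥ 6 mo; reserves 10.0 ≥ 2 mo → does not qualify.
Product B: score 623 ≥ 580; DTI 38.7% ≤ 50%; employment 91 ≥ 6 mo; reserves 10.0 ≥ 2 mo → qualifies.
Product C: score 623 < 660; DTI 38.7% ≤ 45%; employment 91 ≥ 24 mo → does not qualify.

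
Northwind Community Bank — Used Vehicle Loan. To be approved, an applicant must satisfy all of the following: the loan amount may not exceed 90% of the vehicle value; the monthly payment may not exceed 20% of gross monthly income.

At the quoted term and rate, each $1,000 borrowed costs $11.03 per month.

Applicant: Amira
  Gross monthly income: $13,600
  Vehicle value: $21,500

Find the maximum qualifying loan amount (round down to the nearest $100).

$19,300

Payment cap: 20% × $13,600 = $2,720/month.
At $11.03 per $1,000, that supports 2,720/11.03 × 1,000 ≈ $246,600 → $246,600.
LTV cap: 90% × $21,500 = $19,350 → $19,300.
Binding constraint: loan-to-value.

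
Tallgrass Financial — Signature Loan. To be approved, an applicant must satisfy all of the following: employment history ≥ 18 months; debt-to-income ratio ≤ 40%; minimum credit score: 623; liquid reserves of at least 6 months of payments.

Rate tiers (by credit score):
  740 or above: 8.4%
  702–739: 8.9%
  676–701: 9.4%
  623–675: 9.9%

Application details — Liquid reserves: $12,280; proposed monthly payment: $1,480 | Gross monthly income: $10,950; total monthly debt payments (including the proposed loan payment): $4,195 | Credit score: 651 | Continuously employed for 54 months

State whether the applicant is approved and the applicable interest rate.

Credit score 651 ≥ 623 (meets minimum)
Employment 54 ≥ 18 months
Debt-to-income = 4,195/10,950 = 38.3% — meets 40% limit
Reserves = 12,280/1,480 = 8.3 months ≥ 6
All requirements met. Score 651 falls in the 623–675 tier → 9.9%.

Approved at 9.9%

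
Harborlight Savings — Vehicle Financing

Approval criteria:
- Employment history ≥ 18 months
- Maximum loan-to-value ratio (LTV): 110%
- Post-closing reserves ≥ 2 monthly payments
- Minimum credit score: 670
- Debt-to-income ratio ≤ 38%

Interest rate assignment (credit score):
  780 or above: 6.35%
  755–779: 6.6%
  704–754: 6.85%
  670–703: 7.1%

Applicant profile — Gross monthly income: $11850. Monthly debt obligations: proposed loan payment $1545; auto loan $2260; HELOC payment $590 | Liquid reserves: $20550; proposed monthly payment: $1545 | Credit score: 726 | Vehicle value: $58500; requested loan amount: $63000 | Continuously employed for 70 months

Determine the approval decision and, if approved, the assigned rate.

Approved at 6.85%

Credit score 726 ≥ 670 (meets minimum)
Reserves: 20,550 ÷ 1,545 = 13.3 months (meets 2-month minimum)
Total monthly debts = (1,545 + 2,260 + 590) = 4,395. DTI: 4,395 ÷ 11,850 = 37.1%, within the 38% cap
LTV = 63,000/58,500 = 107.7% ≤ 110%
Employment 70 ≥ 18 months
All requirements met. Score 726 falls in the 704–754 tier → 6.85%.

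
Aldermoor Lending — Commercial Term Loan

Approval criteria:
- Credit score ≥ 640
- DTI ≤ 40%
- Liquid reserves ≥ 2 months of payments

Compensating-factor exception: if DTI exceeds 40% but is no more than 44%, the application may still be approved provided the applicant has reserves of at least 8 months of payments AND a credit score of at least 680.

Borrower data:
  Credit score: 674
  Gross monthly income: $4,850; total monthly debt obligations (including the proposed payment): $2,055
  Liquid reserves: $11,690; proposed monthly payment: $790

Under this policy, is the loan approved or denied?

Denied

Credit score 674 ≥ 640 (meets base)
DTI = 2,055/4,850 = 42.4% > 40% — standard DTI limit exceeded.
Liquid reserves cover 11,690/790 = 14.8 months — ≥ 2 required
DTI 42.4% is within the 40%–44% exception band; checking compensating factors.
Override check — reserves: 14.8 mo (ok); score: 674 (below 680).
Compensating-factor requirement not fully met.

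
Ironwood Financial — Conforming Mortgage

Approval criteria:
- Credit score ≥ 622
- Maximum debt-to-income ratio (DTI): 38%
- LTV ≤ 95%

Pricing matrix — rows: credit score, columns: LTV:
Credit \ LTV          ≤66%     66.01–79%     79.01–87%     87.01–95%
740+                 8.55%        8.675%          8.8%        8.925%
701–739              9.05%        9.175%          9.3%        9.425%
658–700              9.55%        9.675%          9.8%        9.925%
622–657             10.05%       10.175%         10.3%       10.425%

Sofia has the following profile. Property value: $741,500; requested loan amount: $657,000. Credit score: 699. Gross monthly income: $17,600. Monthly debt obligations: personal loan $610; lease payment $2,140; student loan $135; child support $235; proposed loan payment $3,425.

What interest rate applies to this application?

9.925%

Credit score 699 ≥ 622; Total monthly debts = (610 + 2,140 + 135 + 235 + 3,425) = 6,545. DTI: 6,545 ÷ 17,600 = 37.2%, within the 38% cap
LTV: 657,000 ÷ 741,500 = 88.6%, within 95% cap
Credit 699 → row 658–700; LTV 88.6% → column 87.01–95%. Grid cell → 9.925%.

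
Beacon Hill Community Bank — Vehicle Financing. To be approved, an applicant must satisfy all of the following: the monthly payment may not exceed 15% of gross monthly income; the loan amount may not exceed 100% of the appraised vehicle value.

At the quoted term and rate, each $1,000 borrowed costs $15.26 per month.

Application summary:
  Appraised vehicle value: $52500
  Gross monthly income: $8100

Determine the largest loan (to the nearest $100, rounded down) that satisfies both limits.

Payment cap: 15% × $8,100 = $1,215/month.
At $15.26 per $1,000, that supports 1,215/15.26 × 1,000 ≈ $79,619 → $79,600.
LTV cap: 100% × $52,500 = $52,500 → $52,500.
Binding constraint: loan-to-value.

$52,500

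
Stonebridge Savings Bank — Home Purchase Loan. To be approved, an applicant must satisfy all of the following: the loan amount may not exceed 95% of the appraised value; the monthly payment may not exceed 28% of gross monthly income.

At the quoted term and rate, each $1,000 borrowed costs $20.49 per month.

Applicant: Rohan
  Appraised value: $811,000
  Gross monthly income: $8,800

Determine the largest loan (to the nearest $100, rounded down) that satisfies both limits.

Payment cap: 28% × $8,800 = $2,464/month.
At $20.49 per $1,000, that supports 2,464/20.49 × 1,000 ≈ $120,253 → $120,200.
LTV cap: 95% × $811,000 = $770,450 → $770,400.
Binding constraint: payment-to-income.

$120,200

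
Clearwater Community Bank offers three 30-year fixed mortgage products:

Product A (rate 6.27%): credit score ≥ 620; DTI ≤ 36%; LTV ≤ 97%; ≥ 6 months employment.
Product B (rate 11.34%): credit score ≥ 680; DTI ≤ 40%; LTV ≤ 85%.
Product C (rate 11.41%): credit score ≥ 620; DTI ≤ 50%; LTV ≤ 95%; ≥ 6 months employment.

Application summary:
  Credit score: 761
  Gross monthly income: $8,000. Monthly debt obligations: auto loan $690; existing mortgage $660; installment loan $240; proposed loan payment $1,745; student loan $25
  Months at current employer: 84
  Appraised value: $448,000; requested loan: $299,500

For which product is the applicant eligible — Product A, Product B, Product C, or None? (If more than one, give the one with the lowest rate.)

Total debts = (690 + 660 + 240 + 1,745 + 25) = 3,360; DTI = 3,360/8,000 = 42%.
LTV = 299,500/448,000 = 66.9%.
Product A: score 761 ≥ 620; DTI 42% > 36%; LTV 66.9% ≤ 97%; employment 84 ≥ 6 mo → does not qualify.
Product B: score 761 ≥ 680; DTI 42% > 40%; LTV 66.9% ≤ 85% → does not qualify.
Product C: score 761 ≥ 620; DTI 42% ≤ 50%; LTV 66.9% ≤ 95%; employment 84 ≥ 6 mo → qualifies.

Product C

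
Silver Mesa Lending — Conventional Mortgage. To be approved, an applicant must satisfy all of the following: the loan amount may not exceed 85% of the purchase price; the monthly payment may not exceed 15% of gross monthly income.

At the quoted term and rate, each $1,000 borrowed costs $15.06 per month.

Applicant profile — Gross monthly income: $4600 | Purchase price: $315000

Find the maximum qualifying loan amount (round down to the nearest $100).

$45,800

Payment cap: 15% × $4,600 = $690/month.
At $15.06 per $1,000, that supports 690/15.06 × 1,000 ≈ $45,816 → $45,800.
LTV cap: 85% × $315,000 = $267,750 → $267,700.
Binding constraint: payment-to-income.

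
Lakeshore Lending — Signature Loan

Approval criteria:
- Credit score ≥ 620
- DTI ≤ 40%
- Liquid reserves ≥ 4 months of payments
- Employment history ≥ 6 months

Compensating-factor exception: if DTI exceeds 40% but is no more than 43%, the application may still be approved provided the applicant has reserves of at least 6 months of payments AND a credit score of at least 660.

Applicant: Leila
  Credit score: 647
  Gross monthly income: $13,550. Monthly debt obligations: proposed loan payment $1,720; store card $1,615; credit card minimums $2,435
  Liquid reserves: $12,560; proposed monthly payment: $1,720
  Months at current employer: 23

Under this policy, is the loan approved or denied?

Denied

Credit score 647 ≥ 620 (meets base)
Total debts = (1,720 + 1,615 + 2,435) = 5,770. DTI: 5,770 ÷ 13,550 = 42.6%, over the 40% base limit.
Reserves: 12,560 ÷ 1,720 = 7.3 months (meets 4-month minimum)
Employment 23 ≥ 6 months
42.6% falls in the override range (40%–43%), so the compensating-factor test applies.
Reserves 7.3 ≥ 6 months; credit score 647 < 660.
Compensating-factor requirement not fully met.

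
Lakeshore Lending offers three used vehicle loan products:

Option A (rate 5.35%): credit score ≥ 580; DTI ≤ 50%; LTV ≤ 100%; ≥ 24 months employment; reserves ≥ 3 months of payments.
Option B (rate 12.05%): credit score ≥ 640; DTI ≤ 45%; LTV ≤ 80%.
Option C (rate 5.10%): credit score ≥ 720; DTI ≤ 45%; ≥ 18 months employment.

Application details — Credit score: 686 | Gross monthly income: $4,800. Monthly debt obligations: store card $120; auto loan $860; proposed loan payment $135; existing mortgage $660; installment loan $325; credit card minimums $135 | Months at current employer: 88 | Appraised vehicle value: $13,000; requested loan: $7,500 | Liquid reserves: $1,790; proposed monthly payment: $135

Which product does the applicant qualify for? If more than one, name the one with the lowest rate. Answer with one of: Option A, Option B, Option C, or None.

Total debts = (120 + 860 + 135 + 660 + 325 + 135) = 2,235; DTI = 2,235/4,800 = 46.6%.
LTV = 7,500/13,000 = 57.7%.
Reserves = 1,790/135 = 13.3 months.
Option A: score 686 ≥ 580; DTI 46.6% ≤ 50%; LTV 57.7% ≤ 100%; employment 88 ≥ 24 mo; reserves 13.3 ≥ 3 mo → qualifies.
Option B: score 686 ≥ 640; DTI 46.6% > 45%; LTV 57.7% ≤ 80% → does not qualify.
Option C: score 686 < 720; DTI 46.6% > 45%; employment 88 ≥ 18 mo → does not qualify.

Option A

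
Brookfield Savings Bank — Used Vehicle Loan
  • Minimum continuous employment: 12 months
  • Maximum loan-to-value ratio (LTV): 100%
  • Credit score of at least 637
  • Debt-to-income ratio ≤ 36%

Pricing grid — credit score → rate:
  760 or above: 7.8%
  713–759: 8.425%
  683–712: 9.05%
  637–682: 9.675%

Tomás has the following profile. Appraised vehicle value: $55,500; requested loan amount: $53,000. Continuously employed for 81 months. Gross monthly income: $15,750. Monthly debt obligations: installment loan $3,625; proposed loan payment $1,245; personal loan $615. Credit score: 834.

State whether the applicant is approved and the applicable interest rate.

Credit score 834 ≥ 637 (meets minimum)
LTV: 53,000 ÷ 55,500 = 95.5%, within 100% cap
Employment 81 ≥ 12 months
Total monthly debts = (3,625 + 1,245 + 615) = 5,485. Debt-to-income = 5,485/15,750 = 34.8% — meets 36% limit
All requirements met. Score 834 falls in the 760 or above tier → 7.8%.

Approved at 7.8%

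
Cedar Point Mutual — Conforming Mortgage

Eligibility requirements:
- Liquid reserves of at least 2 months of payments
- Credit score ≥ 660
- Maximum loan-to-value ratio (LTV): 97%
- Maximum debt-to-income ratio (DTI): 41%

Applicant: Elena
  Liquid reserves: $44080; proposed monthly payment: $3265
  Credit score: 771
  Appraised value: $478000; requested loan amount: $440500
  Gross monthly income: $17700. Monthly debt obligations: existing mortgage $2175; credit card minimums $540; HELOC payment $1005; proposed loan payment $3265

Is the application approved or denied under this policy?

Reserves = 44,080/3,265 = 13.5 months ≥ 2
Credit score 771 ≥ 660 (meets)
LTV = 440,500/478,000 = 92.2% ≤ 97%
Total monthly debts = (2,175 + 540 + 1,005 + 3,265) = 6,985. DTI: 6,985 ÷ 17,700 = 39.5%, within the 41% cap
All criteria satisfied.

Approved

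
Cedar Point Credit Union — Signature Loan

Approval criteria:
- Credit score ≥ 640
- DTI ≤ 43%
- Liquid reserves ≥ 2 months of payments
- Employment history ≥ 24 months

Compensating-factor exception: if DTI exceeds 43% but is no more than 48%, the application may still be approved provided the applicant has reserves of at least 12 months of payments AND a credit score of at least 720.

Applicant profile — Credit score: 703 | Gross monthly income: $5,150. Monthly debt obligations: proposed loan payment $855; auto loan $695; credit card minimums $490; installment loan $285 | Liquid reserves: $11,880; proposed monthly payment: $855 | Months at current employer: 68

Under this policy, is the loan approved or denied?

Credit score 703 ≥ 640 (meets base)
Total debts = (855 + 695 + 490 + 285) = 2,325. DTI = 2,325/5,150 = 45.1% > 43% — standard DTI limit exceeded.
Liquid reserves cover 11,880/855 = 13.9 months — ≥ 2 required
Employment 68 ≥ 24 months
DTI 45.1% is within the 43%–48% exception band; checking compensating factors.
Reserves 13.9 ≥ 12 months; credit score 703 < 720.
Compensating-factor requirement not fully met.

Denied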